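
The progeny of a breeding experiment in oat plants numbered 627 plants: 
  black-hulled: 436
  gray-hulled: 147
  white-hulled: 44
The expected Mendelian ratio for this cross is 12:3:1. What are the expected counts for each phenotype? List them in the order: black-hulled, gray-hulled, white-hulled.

470.25, 117.5625, 39.1875

Under the 12:3:1 hypothesis (Σ ratio = 16, N = 627):
  black-hulled: 627 × 12/16 = 470.25
  gray-hulled: 627 × 3/16 = 117.5625
  white-hulled: 627 × 1/16 = 39.1875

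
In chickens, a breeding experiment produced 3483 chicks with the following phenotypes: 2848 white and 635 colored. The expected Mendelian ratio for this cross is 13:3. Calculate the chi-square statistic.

Total ratio parts = 16. Expected numbers out of 3483:
  white: 3483 × 13/16 = 2829.9375
  colored: 3483 × 3/16 = 653.0625
χ² = Σ (O − E)² / E
  white: (2848 − 2829.9375)² / 2829.9375 = 0.1153
  colored: (635 − 653.0625)² / 653.0625 = 0.4996
χ² = 0.1153 + 0.4996 = 0.6149 ≈ 0.615

0.615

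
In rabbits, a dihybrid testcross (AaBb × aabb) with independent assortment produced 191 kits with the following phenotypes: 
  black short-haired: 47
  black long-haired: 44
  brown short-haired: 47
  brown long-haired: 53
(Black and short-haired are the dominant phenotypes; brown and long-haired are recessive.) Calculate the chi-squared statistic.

0.895

A dihybrid testcross with independent assortment gives a 1:1:1:1 ratio.
Under the 1:1:1:1 hypothesis (Σ ratio = 4, N = 191):
  black short-haired: 191 × 1/4 = 47.75
  black long-haired: 191 × 1/4 = 47.75
  brown short-haired: 191 × 1/4 = 47.75
  brown long-haired: 191 × 1/4 = 47.75
χ² = Σ (O − E)² / E
  black short-haired: (47 − 47.75)² / 47.75 = 0.0118
  black long-haired: (44 − 47.75)² / 47.75 = 0.2945
  brown short-haired: (47 − 47.75)² / 47.75 = 0.0118
  brown long-haired: (53 − 47.75)² / 47.75 = 0.5772
χ² = 0.0118 + 0.2945 + 0.0118 + 0.5772 = 0.8953 ≈ 0.895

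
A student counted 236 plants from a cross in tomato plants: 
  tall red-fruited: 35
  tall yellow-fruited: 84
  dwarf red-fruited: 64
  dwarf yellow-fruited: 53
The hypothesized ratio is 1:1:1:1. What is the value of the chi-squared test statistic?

Expected counts for N = 236 under a 1:1:1:1 ratio (total parts = 4):
  tall red-fruited: 236 × 1/4 = 59
  tall yellow-fruited: 236 × 1/4 = 59
  dwarf red-fruited: 236 × 1/4 = 59
  dwarf yellow-fruited: 236 × 1/4 = 59
χ² = Σ (O − E)² / E
  tall red-fruited: (35 − 59)² / 59 = 9.7627
  tall yellow-fruited: (84 − 59)² / 59 = 10.5932
  dwarf red-fruited: (64 − 59)² / 59 = 0.4237
  dwarf yellow-fruited: (53 − 59)² / 59 = 0.6102
χ² = 9.7627 + 10.5932 + 0.4237 + 0.6102 = 21.3898 ≈ 21.390

21.390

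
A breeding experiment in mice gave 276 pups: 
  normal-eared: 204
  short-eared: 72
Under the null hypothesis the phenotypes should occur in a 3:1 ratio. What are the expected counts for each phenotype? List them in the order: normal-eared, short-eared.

Total ratio parts = 4. Expected numbers out of 276:
  normal-eared: 276 × 3/4 = 207
  short-eared: 276 × 1/4 = 69

207, 69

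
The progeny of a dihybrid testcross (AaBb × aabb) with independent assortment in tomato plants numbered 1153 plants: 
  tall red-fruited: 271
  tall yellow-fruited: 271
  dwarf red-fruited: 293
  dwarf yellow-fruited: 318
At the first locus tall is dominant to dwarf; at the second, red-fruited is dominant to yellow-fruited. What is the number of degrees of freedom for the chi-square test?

A dihybrid testcross with independent assortment gives a 1:1:1:1 ratio.
A goodness-of-fit test with 4 phenotype classes has df = 4 − 1 = 3.

3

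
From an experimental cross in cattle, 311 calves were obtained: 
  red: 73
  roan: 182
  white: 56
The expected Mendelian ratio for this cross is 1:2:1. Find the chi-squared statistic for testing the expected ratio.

Expected counts for N = 311 under a 1:2:1 ratio (total parts = 4):
  red: 311 × 1/4 = 77.75
  roan: 311 × 2/4 = 155.5
  white: 311 × 1/4 = 77.75
χ² = Σ (O − E)² / E
  red: (73 − 77.75)² / 77.75 = 0.2902
  roan: (182 − 155.5)² / 155.5 = 4.5161
  white: (56 − 77.75)² / 77.75 = 6.0844
χ² = 0.2902 + 4.5161 + 6.0844 = 10.8907 ≈ 10.891

10.891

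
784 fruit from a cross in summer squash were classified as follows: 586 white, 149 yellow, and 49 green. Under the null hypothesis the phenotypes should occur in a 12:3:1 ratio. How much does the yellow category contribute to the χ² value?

0.027

Total ratio parts = 16. Expected numbers out of 784:
  white: 784 × 12/16 = 588
  yellow: 784 × 3/16 = 147
  green: 784 × 1/16 = 49
Contribution of yellow: (149 − 147)² / 147 = 0.0272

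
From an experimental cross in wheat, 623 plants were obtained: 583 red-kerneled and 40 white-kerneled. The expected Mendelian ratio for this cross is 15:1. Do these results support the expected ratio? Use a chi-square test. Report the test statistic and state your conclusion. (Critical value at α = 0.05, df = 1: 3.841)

The 15:1 ratio has 16 parts, so with N = 623 the expected counts are:
  red-kerneled: 623 × 15/16 = 584.0625
  white-kerneled: 623 × 1/16 = 38.9375
χ² = Σ (O − E)² / E
  red-kerneled: (583 − 584.0625)² / 584.0625 = 0.0019
  white-kerneled: (40 − 38.9375)² / 38.9375 = 0.0290
χ² = 0.0019 + 0.0290 = 0.0309 ≈ 0.031
Degrees of freedom = 2 − 1 = 1; critical value at α = 0.05 is 3.841.
Since 0.031 < 3.841, we fail to reject the null hypothesis — the data are consistent with the 15:1 ratio.

0.031; consistent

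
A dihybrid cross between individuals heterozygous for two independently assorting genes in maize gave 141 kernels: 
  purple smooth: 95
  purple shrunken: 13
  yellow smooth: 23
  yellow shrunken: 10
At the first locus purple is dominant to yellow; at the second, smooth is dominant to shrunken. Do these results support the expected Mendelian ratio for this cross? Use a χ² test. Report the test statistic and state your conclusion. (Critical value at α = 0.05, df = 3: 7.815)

A dihybrid F₂ with independent assortment and complete dominance at both loci gives a 9:3:3:1 phenotypic ratio.
Total ratio parts = 16. Expected numbers out of 141:
  purple smooth: 141 × 9/16 = 79.3125
  purple shrunken: 141 × 3/16 = 26.4375
  yellow smooth: 141 × 3/16 = 26.4375
  yellow shrunken: 141 × 1/16 = 8.8125
χ² = Σ (O − E)² / E
  purple smooth: (95 − 79.3125)² / 79.3125 = 3.1029
  purple shrunken: (13 − 26.4375)² / 26.4375 = 6.8299
  yellow smooth: (23 − 26.4375)² / 26.4375 = 0.4470
  yellow shrunken: (10 − 8.8125)² / 8.8125 = 0.1600
χ² = 3.1029 + 6.8299 + 0.4470 + 0.1600 = 10.5398 ≈ 10.540
Degrees of freedom = 4 − 1 = 3; critical value at α = 0.05 is 7.815.
Since 10.540 > 7.815, we reject the null hypothesis — the data do not fit the 9:3:3:1 ratio.

10.540; not consistent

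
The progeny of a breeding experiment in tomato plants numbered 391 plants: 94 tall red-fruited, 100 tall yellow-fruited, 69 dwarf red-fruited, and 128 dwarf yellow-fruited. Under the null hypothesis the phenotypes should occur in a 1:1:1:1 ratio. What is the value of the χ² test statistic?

18.013

Expected counts for N = 391 under a 1:1:1:1 ratio (total parts = 4):
  tall red-fruited: 391 × 1/4 = 97.75
  tall yellow-fruited: 391 × 1/4 = 97.75
  dwarf red-fruited: 391 × 1/4 = 97.75
  dwarf yellow-fruited: 391 × 1/4 = 97.75
χ² = Σ (O − E)² / E
  tall red-fruited: (94 − 97.75)² / 97.75 = 0.1439
  tall yellow-fruited: (100 − 97.75)² / 97.75 = 0.0518
  dwarf red-fruited: (69 − 97.75)² / 97.75 = 8.4559
  dwarf yellow-fruited: (128 − 97.75)² / 97.75 = 9.3613
χ² = 0.1439 + 0.0518 + 8.4559 + 9.3613 = 18.0129 ≈ 18.013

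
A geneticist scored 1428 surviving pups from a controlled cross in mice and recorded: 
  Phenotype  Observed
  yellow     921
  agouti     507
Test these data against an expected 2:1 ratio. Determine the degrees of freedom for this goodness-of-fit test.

A goodness-of-fit test with 2 phenotype classes has df = 2 − 1 = 1.

1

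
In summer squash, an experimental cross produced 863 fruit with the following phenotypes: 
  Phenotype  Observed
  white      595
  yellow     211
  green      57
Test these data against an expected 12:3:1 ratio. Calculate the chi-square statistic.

19.344

Total ratio parts = 16. Expected numbers out of 863:
  white: 863 × 12/16 = 647.25
  yellow: 863 × 3/16 = 161.8125
  green: 863 × 1/16 = 53.9375
χ² = Σ (O − E)² / E
  white: (595 − 647.25)² / 647.25 = 4.2179
  yellow: (211 − 161.8125)² / 161.8125 = 14.9519
  green: (57 − 53.9375)² / 53.9375 = 0.1739
χ² = 4.2179 + 14.9519 + 0.1739 = 19.3437 ≈ 19.344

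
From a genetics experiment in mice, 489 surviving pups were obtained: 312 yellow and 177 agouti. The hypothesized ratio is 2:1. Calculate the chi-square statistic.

Under the 2:1 hypothesis (Σ ratio = 3, N = 489):
  yellow: 489 × 2/3 = 326
  agouti: 489 × 1/3 = 163
χ² = Σ (O − E)² / E
  yellow: (312 − 326)² / 326 = 0.6012
  agouti: (177 − 163)² / 163 = 1.2025
χ² = 0.6012 + 1.2025 = 1.8037 ≈ 1.804

1.804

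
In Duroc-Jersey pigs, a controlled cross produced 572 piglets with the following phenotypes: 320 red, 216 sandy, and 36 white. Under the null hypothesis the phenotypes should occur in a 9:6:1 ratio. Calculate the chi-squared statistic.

0.022

Expected counts for N = 572 under a 9:6:1 ratio (total parts = 16):
  red: 572 × 9/16 = 321.75
  sandy: 572 × 6/16 = 214.5
  white: 572 × 1/16 = 35.75
χ² = Σ (O − E)² / E
  red: (320 − 321.75)² / 321.75 = 0.0095
  sandy: (216 − 214.5)² / 214.5 = 0.0105
  white: (36 − 35.75)² / 35.75 = 0.0017
χ² = 0.0095 + 0.0105 + 0.0017 = 0.0217 ≈ 0.022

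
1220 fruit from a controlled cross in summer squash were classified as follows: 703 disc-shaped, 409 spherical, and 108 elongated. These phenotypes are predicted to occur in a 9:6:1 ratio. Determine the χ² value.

Expected counts for N = 1220 under a 9:6:1 ratio (total parts = 16):
  disc-shaped: 1220 × 9/16 = 686.25
  spherical: 1220 × 6/16 = 457.5
  elongated: 1220 × 1/16 = 76.25
χ² = Σ (O − E)² / E
  disc-shaped: (703 − 686.25)² / 686.25 = 0.4088
  spherical: (409 − 457.5)² / 457.5 = 5.1415
  elongated: (108 − 76.25)² / 76.25 = 13.2205
χ² = 0.4088 + 5.1415 + 13.2205 = 18.7708 ≈ 18.771

18.771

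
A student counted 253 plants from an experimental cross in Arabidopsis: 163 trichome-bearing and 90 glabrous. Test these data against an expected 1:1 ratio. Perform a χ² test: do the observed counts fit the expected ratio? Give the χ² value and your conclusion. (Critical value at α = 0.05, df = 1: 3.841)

Under the 1:1 hypothesis (Σ ratio = 2, N = 253):
  trichome-bearing: 253 × 1/2 = 126.5
  glabrous: 253 × 1/2 = 126.5
χ² = Σ (O − E)² / E
  trichome-bearing: (163 − 126.5)² / 126.5 = 10.5316
  glabrous: (90 − 126.5)² / 126.5 = 10.5316
χ² = 10.5316 + 10.5316 = 21.0632 ≈ 21.063
Degrees of freedom = 2 − 1 = 1; critical value at α = 0.05 is 3.841.
Since 21.063 > 3.841, we reject the null hypothesis — the data do not fit the 1:1 ratio.

21.063; not consistent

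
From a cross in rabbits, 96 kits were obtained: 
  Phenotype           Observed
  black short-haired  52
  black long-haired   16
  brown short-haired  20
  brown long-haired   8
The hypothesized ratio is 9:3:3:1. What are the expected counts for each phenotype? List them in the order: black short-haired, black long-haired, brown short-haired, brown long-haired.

Expected counts for N = 96 under a 9:3:3:1 ratio (total parts = 16):
  black short-haired: 96 × 9/16 = 54
  black long-haired: 96 × 3/16 = 18
  brown short-haired: 96 × 3/16 = 18
  brown long-haired: 96 × 1/16 = 6

54, 18, 18, 6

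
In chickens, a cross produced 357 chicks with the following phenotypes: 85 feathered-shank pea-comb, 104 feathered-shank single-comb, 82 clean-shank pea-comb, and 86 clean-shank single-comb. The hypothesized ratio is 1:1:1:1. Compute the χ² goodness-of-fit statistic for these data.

3.347

The 1:1:1:1 ratio has 4 parts, so with N = 357 the expected counts are:
  feathered-shank pea-comb: 357 × 1/4 = 89.25
  feathered-shank single-comb: 357 × 1/4 = 89.25
  clean-shank pea-comb: 357 × 1/4 = 89.25
  clean-shank single-comb: 357 × 1/4 = 89.25
χ² = Σ (O − E)² / E
  feathered-shank pea-comb: (85 − 89.25)² / 89.25 = 0.2024
  feathered-shank single-comb: (104 − 89.25)² / 89.25 = 2.4377
  clean-shank pea-comb: (82 − 89.25)² / 89.25 = 0.5889
  clean-shank single-comb: (86 − 89.25)² / 89.25 = 0.1183
χ² = 0.2024 + 2.4377 + 0.5889 + 0.1183 = 3.3473 ≈ 3.347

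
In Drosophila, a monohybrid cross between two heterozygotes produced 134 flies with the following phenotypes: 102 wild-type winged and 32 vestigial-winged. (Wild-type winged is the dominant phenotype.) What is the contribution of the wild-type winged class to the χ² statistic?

For a monohybrid cross between heterozygotes with complete dominance, the expected phenotypic ratio is 3:1.
Expected counts for N = 134 under a 3:1 ratio (total parts = 4):
  wild-type winged: 134 × 3/4 = 100.5
  vestigial-winged: 134 × 1/4 = 33.5
Contribution of wild-type winged: (102 − 100.5)² / 100.5 = 0.0224

0.022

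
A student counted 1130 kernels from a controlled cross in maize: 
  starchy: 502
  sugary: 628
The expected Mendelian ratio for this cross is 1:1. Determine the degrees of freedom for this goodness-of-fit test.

1

A goodness-of-fit test with 2 phenotype classes has df = 2 − 1 = 1.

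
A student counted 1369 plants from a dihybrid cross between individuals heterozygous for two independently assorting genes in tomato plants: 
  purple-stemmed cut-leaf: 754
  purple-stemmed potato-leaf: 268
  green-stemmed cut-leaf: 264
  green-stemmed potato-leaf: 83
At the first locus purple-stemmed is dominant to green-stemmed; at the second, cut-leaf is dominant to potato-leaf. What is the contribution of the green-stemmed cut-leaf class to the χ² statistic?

0.208

A dihybrid F₂ with independent assortment and complete dominance at both loci gives a 9:3:3:1 phenotypic ratio.
Expected counts for N = 1369 under a 9:3:3:1 ratio (total parts = 16):
  purple-stemmed cut-leaf: 1369 × 9/16 = 770.0625
  purple-stemmed potato-leaf: 1369 × 3/16 = 256.6875
  green-stemmed cut-leaf: 1369 × 3/16 = 256.6875
  green-stemmed potato-leaf: 1369 × 1/16 = 85.5625
Contribution of green-stemmed cut-leaf: (264 − 256.6875)² / 256.6875 = 0.2083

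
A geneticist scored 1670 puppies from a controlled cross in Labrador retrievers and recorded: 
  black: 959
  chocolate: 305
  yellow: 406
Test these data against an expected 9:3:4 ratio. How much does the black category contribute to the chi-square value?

Expected counts for N = 1670 under a 9:3:4 ratio (total parts = 16):
  black: 1670 × 9/16 = 939.375
  chocolate: 1670 × 3/16 = 313.125
  yellow: 1670 × 4/16 = 417.5
Contribution of black: (959 − 939.375)² / 939.375 = 0.4100

0.410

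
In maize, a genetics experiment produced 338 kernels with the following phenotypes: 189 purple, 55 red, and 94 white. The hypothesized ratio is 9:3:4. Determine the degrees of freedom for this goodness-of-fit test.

A goodness-of-fit test with 3 phenotype classes has df = 3 − 1 = 2.

2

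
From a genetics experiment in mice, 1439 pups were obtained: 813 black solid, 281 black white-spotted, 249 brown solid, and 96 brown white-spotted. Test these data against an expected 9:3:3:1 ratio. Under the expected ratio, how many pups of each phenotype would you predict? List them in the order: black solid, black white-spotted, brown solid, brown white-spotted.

809.4375, 269.8125, 269.8125, 89.9375

Under the 9:3:3:1 hypothesis (Σ ratio = 16, N = 1439):
  black solid: 1439 × 9/16 = 809.4375
  black white-spotted: 1439 × 3/16 = 269.8125
  brown solid: 1439 × 3/16 = 269.8125
  brown white-spotted: 1439 × 1/16 = 89.9375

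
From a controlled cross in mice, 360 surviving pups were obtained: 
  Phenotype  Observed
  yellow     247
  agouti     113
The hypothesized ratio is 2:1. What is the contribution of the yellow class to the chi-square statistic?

0.204

Expected counts for N = 360 under a 2:1 ratio (total parts = 3):
  yellow: 360 × 2/3 = 240
  agouti: 360 × 1/3 = 120
Contribution of yellow: (247 − 240)² / 240 = 0.2042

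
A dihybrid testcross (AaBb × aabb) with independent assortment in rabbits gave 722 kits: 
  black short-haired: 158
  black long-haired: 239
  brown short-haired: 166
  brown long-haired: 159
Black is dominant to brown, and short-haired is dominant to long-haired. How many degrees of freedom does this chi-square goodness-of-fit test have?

3

A dihybrid testcross with independent assortment gives a 1:1:1:1 ratio.
A goodness-of-fit test with 4 phenotype classes has df = 4 − 1 = 3.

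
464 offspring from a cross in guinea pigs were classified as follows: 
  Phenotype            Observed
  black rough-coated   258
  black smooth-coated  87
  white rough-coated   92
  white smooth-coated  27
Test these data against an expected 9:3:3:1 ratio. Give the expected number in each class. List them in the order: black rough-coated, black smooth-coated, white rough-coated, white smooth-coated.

Expected counts for N = 464 under a 9:3:3:1 ratio (total parts = 16):
  black rough-coated: 464 × 9/16 = 261
  black smooth-coated: 464 × 3/16 = 87
  white rough-coated: 464 × 3/16 = 87
  white smooth-coated: 464 × 1/16 = 29

261, 87, 87, 29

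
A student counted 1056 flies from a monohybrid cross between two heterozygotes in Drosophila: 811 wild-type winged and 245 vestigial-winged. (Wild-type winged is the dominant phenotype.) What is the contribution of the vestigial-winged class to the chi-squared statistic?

1.367

For a monohybrid cross between heterozygotes with complete dominance, the expected phenotypic ratio is 3:1.
The 3:1 ratio has 4 parts, so with N = 1056 the expected counts are:
  wild-type winged: 1056 × 3/4 = 792
  vestigial-winged: 1056 × 1/4 = 264
Contribution of vestigial-winged: (245 − 264)² / 264 = 1.3674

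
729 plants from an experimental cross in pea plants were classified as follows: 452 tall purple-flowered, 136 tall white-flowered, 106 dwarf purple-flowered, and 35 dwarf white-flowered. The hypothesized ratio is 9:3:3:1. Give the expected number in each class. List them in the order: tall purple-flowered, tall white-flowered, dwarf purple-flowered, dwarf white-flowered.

Total ratio parts = 16. Expected numbers out of 729:
  tall purple-flowered: 729 × 9/16 = 410.0625
  tall white-flowered: 729 × 3/16 = 136.6875
  dwarf purple-flowered: 729 × 3/16 = 136.6875
  dwarf white-flowered: 729 × 1/16 = 45.5625

410.0625, 136.6875, 136.6875, 45.5625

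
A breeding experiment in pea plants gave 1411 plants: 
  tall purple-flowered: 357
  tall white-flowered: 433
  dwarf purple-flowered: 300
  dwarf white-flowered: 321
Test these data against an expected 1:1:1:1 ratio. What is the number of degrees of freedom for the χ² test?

A goodness-of-fit test with 4 phenotype classes has df = 4 − 1 = 3.

3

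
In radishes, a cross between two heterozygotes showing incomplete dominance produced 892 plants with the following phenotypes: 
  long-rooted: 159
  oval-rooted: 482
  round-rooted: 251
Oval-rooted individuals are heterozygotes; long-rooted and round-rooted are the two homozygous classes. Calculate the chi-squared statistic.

With incomplete dominance, a heterozygote × heterozygote cross gives a 1:2:1 phenotypic ratio.
The 1:2:1 ratio has 4 parts, so with N = 892 the expected counts are:
  long-rooted: 892 × 1/4 = 223
  oval-rooted: 892 × 2/4 = 446
  round-rooted: 892 × 1/4 = 223
χ² = Σ (O − E)² / E
  long-rooted: (159 − 223)² / 223 = 18.3677
  oval-rooted: (482 − 446)² / 446 = 2.9058
  round-rooted: (251 − 223)² / 223 = 3.5157
χ² = 18.3677 + 2.9058 + 3.5157 = 24.7892 ≈ 24.789

24.789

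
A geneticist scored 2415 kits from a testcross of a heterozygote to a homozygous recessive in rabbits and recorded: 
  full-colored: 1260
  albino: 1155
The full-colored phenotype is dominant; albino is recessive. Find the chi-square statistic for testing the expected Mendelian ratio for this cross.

4.565

A testcross of a heterozygote (Aa × aa) gives a 1:1 phenotypic ratio.
The 1:1 ratio has 2 parts, so with N = 2415 the expected counts are:
  full-colored: 2415 × 1/2 = 1207.5
  albino: 2415 × 1/2 = 1207.5
χ² = Σ (O − E)² / E
  full-colored: (1260 − 1207.5)² / 1207.5 = 2.2826
  albino: (1155 − 1207.5)² / 1207.5 = 2.2826
χ² = 2.2826 + 2.2826 = 4.5652 ≈ 4.565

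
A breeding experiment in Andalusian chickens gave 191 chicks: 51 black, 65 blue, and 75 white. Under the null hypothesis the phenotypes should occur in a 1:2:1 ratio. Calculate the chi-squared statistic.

25.513

Total ratio parts = 4. Expected numbers out of 191:
  black: 191 × 1/4 = 47.75
  blue: 191 × 2/4 = 95.5
  white: 191 × 1/4 = 47.75
χ² = Σ (O − E)² / E
  black: (51 − 47.75)² / 47.75 = 0.2212
  blue: (65 − 95.5)² / 95.5 = 9.7408
  white: (75 − 47.75)² / 47.75 = 15.5510
χ² = 0.2212 + 9.7408 + 15.5510 = 25.513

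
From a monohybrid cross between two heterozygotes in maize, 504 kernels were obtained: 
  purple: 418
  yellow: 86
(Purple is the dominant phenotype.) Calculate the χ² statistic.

16.931

For a monohybrid cross between heterozygotes with complete dominance, the expected phenotypic ratio is 3:1.
The 3:1 ratio has 4 parts, so with N = 504 the expected counts are:
  purple: 504 × 3/4 = 378
  yellow: 504 × 1/4 = 126
χ² = Σ (O − E)² / E
  purple: (418 − 378)² / 378 = 4.2328
  yellow: (86 − 126)² / 126 = 12.6984
χ² = 4.2328 + 12.6984 = 16.9312 ≈ 16.931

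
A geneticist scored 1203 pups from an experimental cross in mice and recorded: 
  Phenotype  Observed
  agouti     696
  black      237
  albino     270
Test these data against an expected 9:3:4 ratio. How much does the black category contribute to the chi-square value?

The 9:3:4 ratio has 16 parts, so with N = 1203 the expected counts are:
  agouti: 1203 × 9/16 = 676.6875
  black: 1203 × 3/16 = 225.5625
  albino: 1203 × 4/16 = 300.75
Contribution of black: (237 − 225.5625)² / 225.5625 = 0.5800

0.580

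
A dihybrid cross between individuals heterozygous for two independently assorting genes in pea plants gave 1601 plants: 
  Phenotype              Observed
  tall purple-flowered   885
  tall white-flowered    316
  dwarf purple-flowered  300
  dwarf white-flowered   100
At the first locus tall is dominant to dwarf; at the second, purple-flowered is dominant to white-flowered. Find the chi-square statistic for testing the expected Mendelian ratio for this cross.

1.102

A dihybrid F₂ with independent assortment and complete dominance at both loci gives a 9:3:3:1 phenotypic ratio.
The 9:3:3:1 ratio has 16 parts, so with N = 1601 the expected counts are:
  tall purple-flowered: 1601 × 9/16 = 900.5625
  tall white-flowered: 1601 × 3/16 = 300.1875
  dwarf purple-flowered: 1601 × 3/16 = 300.1875
  dwarf white-flowered: 1601 × 1/16 = 100.0625
χ² = Σ (O − E)² / E
  tall purple-flowered: (885 − 900.5625)² / 900.5625 = 0.2689
  tall white-flowered: (316 − 300.1875)² / 300.1875 = 0.8329
  dwarf purple-flowered: (300 − 300.1875)² / 300.1875 = 0.0001
  dwarf white-flowered: (100 − 100.0625)² / 100.0625 = 0.0000
χ² = 0.2689 + 0.8329 + 0.0001 + 0.0000 = 1.1019 ≈ 1.102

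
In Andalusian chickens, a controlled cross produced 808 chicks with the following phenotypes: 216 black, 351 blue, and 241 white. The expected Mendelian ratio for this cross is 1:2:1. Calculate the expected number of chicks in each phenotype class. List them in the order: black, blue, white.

The 1:2:1 ratio has 4 parts, so with N = 808 the expected counts are:
  black: 808 × 1/4 = 202
  blue: 808 × 2/4 = 404
  white: 808 × 1/4 = 202

202, 404, 202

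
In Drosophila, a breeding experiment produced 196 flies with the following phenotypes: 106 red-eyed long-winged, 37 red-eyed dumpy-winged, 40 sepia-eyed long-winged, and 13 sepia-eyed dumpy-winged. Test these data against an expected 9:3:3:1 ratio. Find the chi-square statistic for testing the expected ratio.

The 9:3:3:1 ratio has 16 parts, so with N = 196 the expected counts are:
  red-eyed long-winged: 196 × 9/16 = 110.25
  red-eyed dumpy-winged: 196 × 3/16 = 36.75
  sepia-eyed long-winged: 196 × 3/16 = 36.75
  sepia-eyed dumpy-winged: 196 × 1/16 = 12.25
χ² = Σ (O − E)² / E
  red-eyed long-winged: (106 − 110.25)² / 110.25 = 0.1638
  red-eyed dumpy-winged: (37 − 36.75)² / 36.75 = 0.0017
  sepia-eyed long-winged: (40 − 36.75)² / 36.75 = 0.2874
  sepia-eyed dumpy-winged: (13 − 12.25)² / 12.25 = 0.0459
χ² = 0.1638 + 0.0017 + 0.2874 + 0.0459 = 0.4988 ≈ 0.499

0.499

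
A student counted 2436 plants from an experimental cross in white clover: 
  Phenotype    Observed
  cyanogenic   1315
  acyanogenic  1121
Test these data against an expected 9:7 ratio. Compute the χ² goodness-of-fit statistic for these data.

The 9:7 ratio has 16 parts, so with N = 2436 the expected counts are:
  cyanogenic: 2436 × 9/16 = 1370.25
  acyanogenic: 2436 × 7/16 = 1065.75
χ² = Σ (O − E)² / E
  cyanogenic: (1315 − 1370.25)² / 1370.25 = 2.2277
  acyanogenic: (1121 − 1065.75)² / 1065.75 = 2.8642
χ² = 2.2277 + 2.8642 = 5.0919 ≈ 5.092

5.092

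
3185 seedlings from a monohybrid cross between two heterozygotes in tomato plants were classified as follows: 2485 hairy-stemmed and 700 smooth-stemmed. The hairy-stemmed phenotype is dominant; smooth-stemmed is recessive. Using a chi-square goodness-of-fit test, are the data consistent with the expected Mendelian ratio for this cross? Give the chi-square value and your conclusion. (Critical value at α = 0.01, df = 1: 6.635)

For a monohybrid cross between heterozygotes with complete dominance, the expected phenotypic ratio is 3:1.
The 3:1 ratio has 4 parts, so with N = 3185 the expected counts are:
  hairy-stemmed: 3185 × 3/4 = 2388.75
  smooth-stemmed: 3185 × 1/4 = 796.25
χ² = Σ (O − E)² / E
  hairy-stemmed: (2485 − 2388.75)² / 2388.75 = 3.8782
  smooth-stemmed: (700 − 796.25)² / 796.25 = 11.6346
χ² = 3.8782 + 11.6346 = 15.5128 ≈ 15.513
Degrees of freedom = 2 − 1 = 1; critical value at α = 0.01 is 6.635.
Since 15.513 > 6.635, we reject the null hypothesis — the data do not fit the 3:1 ratio.

15.513; not consistent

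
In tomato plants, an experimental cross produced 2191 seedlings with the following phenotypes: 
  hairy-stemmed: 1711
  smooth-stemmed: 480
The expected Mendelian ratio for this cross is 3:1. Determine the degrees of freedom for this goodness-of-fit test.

A goodness-of-fit test with 2 phenotype classes has df = 2 − 1 = 1.

1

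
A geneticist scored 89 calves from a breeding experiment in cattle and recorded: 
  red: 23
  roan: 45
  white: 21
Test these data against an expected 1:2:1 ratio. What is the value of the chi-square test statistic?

Under the 1:2:1 hypothesis (Σ ratio = 4, N = 89):
  red: 89 × 1/4 = 22.25
  roan: 89 × 2/4 = 44.5
  white: 89 × 1/4 = 22.25
χ² = Σ (O − E)² / E
  red: (23 − 22.25)² / 22.25 = 0.0253
  roan: (45 − 44.5)² / 44.5 = 0.0056
  white: (21 − 22.25)² / 22.25 = 0.0702
χ² = 0.0253 + 0.0056 + 0.0702 = 0.1011 ≈ 0.101

0.101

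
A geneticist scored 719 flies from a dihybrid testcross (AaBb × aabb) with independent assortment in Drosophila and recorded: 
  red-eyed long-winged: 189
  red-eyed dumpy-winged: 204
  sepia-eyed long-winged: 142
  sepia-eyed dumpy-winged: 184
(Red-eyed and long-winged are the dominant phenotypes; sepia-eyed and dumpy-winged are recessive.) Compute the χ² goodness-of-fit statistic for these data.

A dihybrid testcross with independent assortment gives a 1:1:1:1 ratio.
Total ratio parts = 4. Expected numbers out of 719:
  red-eyed long-winged: 719 × 1/4 = 179.75
  red-eyed dumpy-winged: 719 × 1/4 = 179.75
  sepia-eyed long-winged: 719 × 1/4 = 179.75
  sepia-eyed dumpy-winged: 719 × 1/4 = 179.75
χ² = Σ (O − E)² / E
  red-eyed long-winged: (189 − 179.75)² / 179.75 = 0.4760
  red-eyed dumpy-winged: (204 − 179.75)² / 179.75 = 3.2716
  sepia-eyed long-winged: (142 − 179.75)² / 179.75 = 7.9280
  sepia-eyed dumpy-winged: (184 − 179.75)² / 179.75 = 0.1005
χ² = 0.4760 + 3.2716 + 7.9280 + 0.1005 = 11.7761 ≈ 11.776

11.776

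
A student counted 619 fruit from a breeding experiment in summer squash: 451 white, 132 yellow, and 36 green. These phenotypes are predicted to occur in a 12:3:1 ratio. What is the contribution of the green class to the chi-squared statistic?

The 12:3:1 ratio has 16 parts, so with N = 619 the expected counts are:
  white: 619 × 12/16 = 464.25
  yellow: 619 × 3/16 = 116.0625
  green: 619 × 1/16 = 38.6875
Contribution of green: (36 − 38.6875)² / 38.6875 = 0.1867

0.187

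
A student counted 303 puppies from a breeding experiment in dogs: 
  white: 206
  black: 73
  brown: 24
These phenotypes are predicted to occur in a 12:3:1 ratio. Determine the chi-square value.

7.953

Under the 12:3:1 hypothesis (Σ ratio = 16, N = 303):
  white: 303 × 12/16 = 227.25
  black: 303 × 3/16 = 56.8125
  brown: 303 × 1/16 = 18.9375
χ² = Σ (O − E)² / E
  white: (206 − 227.25)² / 227.25 = 1.9871
  black: (73 − 56.8125)² / 56.8125 = 4.6123
  brown: (24 − 18.9375)² / 18.9375 = 1.3533
χ² = 1.9871 + 4.6123 + 1.3533 = 7.9527 ≈ 7.953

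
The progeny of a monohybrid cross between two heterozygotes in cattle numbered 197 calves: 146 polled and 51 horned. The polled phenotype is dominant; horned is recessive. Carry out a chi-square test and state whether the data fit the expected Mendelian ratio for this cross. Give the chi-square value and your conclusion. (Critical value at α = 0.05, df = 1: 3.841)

For a monohybrid cross between heterozygotes with complete dominance, the expected phenotypic ratio is 3:1.
Expected counts for N = 197 under a 3:1 ratio (total parts = 4):
  polled: 197 × 3/4 = 147.75
  horned: 197 × 1/4 = 49.25
χ² = Σ (O − E)² / E
  polled: (146 − 147.75)² / 147.75 = 0.0207
  horned: (51 − 49.25)² / 49.25 = 0.0622
χ² = 0.0207 + 0.0622 = 0.0829 ≈ 0.083
Degrees of freedom = 2 − 1 = 1; critical value at α = 0.05 is 3.841.
Since 0.083 < 3.841, we fail to reject the null hypothesis — the data are consistent with the 3:1 ratio.

0.083; consistent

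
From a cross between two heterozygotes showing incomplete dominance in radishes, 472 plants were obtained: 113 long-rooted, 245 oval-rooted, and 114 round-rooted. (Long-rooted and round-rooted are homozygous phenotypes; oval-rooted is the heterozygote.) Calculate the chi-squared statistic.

0.691

With incomplete dominance, a heterozygote × heterozygote cross gives a 1:2:1 phenotypic ratio.
Under the 1:2:1 hypothesis (Σ ratio = 4, N = 472):
  long-rooted: 472 × 1/4 = 118
  oval-rooted: 472 × 2/4 = 236
  round-rooted: 472 × 1/4 = 118
χ² = Σ (O − E)² / E
  long-rooted: (113 − 118)² / 118 = 0.2119
  oval-rooted: (245 − 236)² / 236 = 0.3432
  round-rooted: (114 − 118)² / 118 = 0.1356
χ² = 0.2119 + 0.3432 + 0.1356 = 0.6907 ≈ 0.691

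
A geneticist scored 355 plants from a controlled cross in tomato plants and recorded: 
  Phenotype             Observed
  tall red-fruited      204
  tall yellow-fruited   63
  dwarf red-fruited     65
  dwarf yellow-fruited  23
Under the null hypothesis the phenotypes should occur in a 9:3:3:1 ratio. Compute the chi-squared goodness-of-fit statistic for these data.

0.350

Expected counts for N = 355 under a 9:3:3:1 ratio (total parts = 16):
  tall red-fruited: 355 × 9/16 = 199.6875
  tall yellow-fruited: 355 × 3/16 = 66.5625
  dwarf red-fruited: 355 × 3/16 = 66.5625
  dwarf yellow-fruited: 355 × 1/16 = 22.1875
χ² = Σ (O − E)² / E
  tall red-fruited: (204 − 199.6875)² / 199.6875 = 0.0931
  tall yellow-fruited: (63 − 66.5625)² / 66.5625 = 0.1907
  dwarf red-fruited: (65 − 66.5625)² / 66.5625 = 0.0367
  dwarf yellow-fruited: (23 − 22.1875)² / 22.1875 = 0.0298
χ² = 0.0931 + 0.1907 + 0.0367 + 0.0298 = 0.3503 ≈ 0.350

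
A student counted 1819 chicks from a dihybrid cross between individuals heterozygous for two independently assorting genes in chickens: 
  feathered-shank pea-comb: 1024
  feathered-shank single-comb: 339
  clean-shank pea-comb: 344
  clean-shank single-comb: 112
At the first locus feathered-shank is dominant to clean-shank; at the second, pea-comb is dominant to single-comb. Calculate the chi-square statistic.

A dihybrid F₂ with independent assortment and complete dominance at both loci gives a 9:3:3:1 phenotypic ratio.
Expected counts for N = 1819 under a 9:3:3:1 ratio (total parts = 16):
  feathered-shank pea-comb: 1819 × 9/16 = 1023.1875
  feathered-shank single-comb: 1819 × 3/16 = 341.0625
  clean-shank pea-comb: 1819 × 3/16 = 341.0625
  clean-shank single-comb: 1819 × 1/16 = 113.6875
χ² = Σ (O − E)² / E
  feathered-shank pea-comb: (1024 − 1023.1875)² / 1023.1875 = 0.0006
  feathered-shank single-comb: (339 − 341.0625)² / 341.0625 = 0.0125
  clean-shank pea-comb: (344 − 341.0625)² / 341.0625 = 0.0253
  clean-shank single-comb: (112 − 113.6875)² / 113.6875 = 0.0250
χ² = 0.0006 + 0.0125 + 0.0253 + 0.0250 = 0.0634 ≈ 0.063

0.063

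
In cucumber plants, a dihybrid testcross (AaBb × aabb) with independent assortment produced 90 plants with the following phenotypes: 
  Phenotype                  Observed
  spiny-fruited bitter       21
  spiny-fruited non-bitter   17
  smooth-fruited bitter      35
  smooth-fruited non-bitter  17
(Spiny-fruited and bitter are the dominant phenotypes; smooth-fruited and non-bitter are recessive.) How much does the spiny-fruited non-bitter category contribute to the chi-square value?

1.344

A dihybrid testcross with independent assortment gives a 1:1:1:1 ratio.
The 1:1:1:1 ratio has 4 parts, so with N = 90 the expected counts are:
  spiny-fruited bitter: 90 × 1/4 = 22.5
  spiny-fruited non-bitter: 90 × 1/4 = 22.5
  smooth-fruited bitter: 90 × 1/4 = 22.5
  smooth-fruited non-bitter: 90 × 1/4 = 22.5
Contribution of spiny-fruited non-bitter: (17 − 22.5)² / 22.5 = 1.3444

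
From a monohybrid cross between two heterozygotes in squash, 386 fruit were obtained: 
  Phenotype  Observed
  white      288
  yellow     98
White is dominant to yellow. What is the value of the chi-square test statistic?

For a monohybrid cross between heterozygotes with complete dominance, the expected phenotypic ratio is 3:1.
Under the 3:1 hypothesis (Σ ratio = 4, N = 386):
  white: 386 × 3/4 = 289.5
  yellow: 386 × 1/4 = 96.5
χ² = Σ (O − E)² / E
  white: (288 − 289.5)² / 289.5 = 0.0078
  yellow: (98 − 96.5)² / 96.5 = 0.0233
χ² = 0.0078 + 0.0233 = 0.0311 ≈ 0.031

0.031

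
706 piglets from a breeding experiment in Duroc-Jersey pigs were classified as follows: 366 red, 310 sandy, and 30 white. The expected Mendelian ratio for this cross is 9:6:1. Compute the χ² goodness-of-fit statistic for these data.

14.695

Total ratio parts = 16. Expected numbers out of 706:
  red: 706 × 9/16 = 397.125
  sandy: 706 × 6/16 = 264.75
  white: 706 × 1/16 = 44.125
χ² = Σ (O − E)² / E
  red: (366 − 397.125)² / 397.125 = 2.4394
  sandy: (310 − 264.75)² / 264.75 = 7.7339
  white: (30 − 44.125)² / 44.125 = 4.5216
χ² = 2.4394 + 7.7339 + 4.5216 = 14.6949 ≈ 14.695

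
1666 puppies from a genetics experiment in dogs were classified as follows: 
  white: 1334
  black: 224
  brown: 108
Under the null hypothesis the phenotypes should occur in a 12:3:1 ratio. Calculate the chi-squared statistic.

Under the 12:3:1 hypothesis (Σ ratio = 16, N = 1666):
  white: 1666 × 12/16 = 1249.5
  black: 1666 × 3/16 = 312.375
  brown: 1666 × 1/16 = 104.125
χ² = Σ (O − E)² / E
  white: (1334 − 1249.5)² / 1249.5 = 5.7145
  black: (224 − 312.375)² / 312.375 = 25.0025
  brown: (108 − 104.125)² / 104.125 = 0.1442
χ² = 5.7145 + 25.0025 + 0.1442 = 30.8612 ≈ 30.861

30.861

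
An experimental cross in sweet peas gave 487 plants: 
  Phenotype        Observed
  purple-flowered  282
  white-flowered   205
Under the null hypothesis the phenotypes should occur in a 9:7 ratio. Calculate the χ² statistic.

0.542

Under the 9:7 hypothesis (Σ ratio = 16, N = 487):
  purple-flowered: 487 × 9/16 = 273.9375
  white-flowered: 487 × 7/16 = 213.0625
χ² = Σ (O − E)² / E
  purple-flowered: (282 − 273.9375)² / 273.9375 = 0.2373
  white-flowered: (205 − 213.0625)² / 213.0625 = 0.3051
χ² = 0.2373 + 0.3051 = 0.5424 ≈ 0.542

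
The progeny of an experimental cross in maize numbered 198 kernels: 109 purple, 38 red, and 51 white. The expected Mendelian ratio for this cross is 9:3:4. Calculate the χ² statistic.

Expected counts for N = 198 under a 9:3:4 ratio (total parts = 16):
  purple: 198 × 9/16 = 111.375
  red: 198 × 3/16 = 37.125
  white: 198 × 4/16 = 49.5
χ² = Σ (O − E)² / E
  purple: (109 − 111.375)² / 111.375 = 0.0506
  red: (38 − 37.125)² / 37.125 = 0.0206
  white: (51 − 49.5)² / 49.5 = 0.0455
χ² = 0.0506 + 0.0206 + 0.0455 = 0.1167 ≈ 0.117

0.117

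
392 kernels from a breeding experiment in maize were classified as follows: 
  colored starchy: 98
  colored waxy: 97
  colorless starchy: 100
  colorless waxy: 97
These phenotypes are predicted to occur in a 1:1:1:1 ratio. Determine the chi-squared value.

Under the 1:1:1:1 hypothesis (Σ ratio = 4, N = 392):
  colored starchy: 392 × 1/4 = 98
  colored waxy: 392 × 1/4 = 98
  colorless starchy: 392 × 1/4 = 98
  colorless waxy: 392 × 1/4 = 98
χ² = Σ (O − E)² / E
  colored starchy: (98 − 98)² / 98 = 0.0000
  colored waxy: (97 − 98)² / 98 = 0.0102
  colorless starchy: (100 − 98)² / 98 = 0.0408
  colorless waxy: (97 − 98)² / 98 = 0.0102
χ² = 0.0000 + 0.0102 + 0.0408 + 0.0102 = 0.0612 ≈ 0.061

0.061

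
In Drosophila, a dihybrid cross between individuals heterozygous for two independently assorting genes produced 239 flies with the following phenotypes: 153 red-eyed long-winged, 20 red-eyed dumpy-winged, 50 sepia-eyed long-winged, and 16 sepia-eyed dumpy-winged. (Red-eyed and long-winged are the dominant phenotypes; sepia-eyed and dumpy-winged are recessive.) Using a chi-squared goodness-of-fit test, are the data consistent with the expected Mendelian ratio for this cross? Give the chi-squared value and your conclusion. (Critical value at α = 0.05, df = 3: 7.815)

16.978; not consistent

A dihybrid F₂ with independent assortment and complete dominance at both loci gives a 9:3:3:1 phenotypic ratio.
Under the 9:3:3:1 hypothesis (Σ ratio = 16, N = 239):
  red-eyed long-winged: 239 × 9/16 = 134.4375
  red-eyed dumpy-winged: 239 × 3/16 = 44.8125
  sepia-eyed long-winged: 239 × 3/16 = 44.8125
  sepia-eyed dumpy-winged: 239 × 1/16 = 14.9375
χ² = Σ (O − E)² / E
  red-eyed long-winged: (153 − 134.4375)² / 134.4375 = 2.5630
  red-eyed dumpy-winged: (20 − 44.8125)² / 44.8125 = 13.7386
  sepia-eyed long-winged: (50 − 44.8125)² / 44.8125 = 0.6005
  sepia-eyed dumpy-winged: (16 − 14.9375)² / 14.9375 = 0.0756
χ² = 2.5630 + 13.7386 + 0.6005 + 0.0756 = 16.9777 ≈ 16.978
Degrees of freedom = 4 − 1 = 3; critical value at α = 0.05 is 7.815.
Since 16.978 > 7.815, we reject the null hypothesis — the data do not fit the 9:3:3:1 ratio.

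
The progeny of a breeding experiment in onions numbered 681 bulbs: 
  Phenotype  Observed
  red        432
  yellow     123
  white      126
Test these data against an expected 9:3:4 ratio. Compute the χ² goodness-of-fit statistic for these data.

17.925

Total ratio parts = 16. Expected numbers out of 681:
  red: 681 × 9/16 = 383.0625
  yellow: 681 × 3/16 = 127.6875
  white: 681 × 4/16 = 170.25
χ² = Σ (O − E)² / E
  red: (432 − 383.0625)² / 383.0625 = 6.2519
  yellow: (123 − 127.6875)² / 127.6875 = 0.1721
  white: (126 − 170.25)² / 170.25 = 11.5011
χ² = 6.2519 + 0.1721 + 11.5011 = 17.9251 ≈ 17.925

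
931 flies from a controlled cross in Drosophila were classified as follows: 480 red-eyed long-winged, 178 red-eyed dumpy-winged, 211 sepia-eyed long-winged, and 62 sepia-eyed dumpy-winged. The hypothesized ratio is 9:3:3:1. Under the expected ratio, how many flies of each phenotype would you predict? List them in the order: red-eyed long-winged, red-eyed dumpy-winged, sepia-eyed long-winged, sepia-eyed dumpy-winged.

523.6875, 174.5625, 174.5625, 58.1875

The 9:3:3:1 ratio has 16 parts, so with N = 931 the expected counts are:
  red-eyed long-winged: 931 × 9/16 = 523.6875
  red-eyed dumpy-winged: 931 × 3/16 = 174.5625
  sepia-eyed long-winged: 931 × 3/16 = 174.5625
  sepia-eyed dumpy-winged: 931 × 1/16 = 58.1875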